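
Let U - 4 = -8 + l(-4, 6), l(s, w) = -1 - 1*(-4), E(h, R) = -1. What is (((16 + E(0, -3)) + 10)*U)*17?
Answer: -425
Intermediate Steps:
l(s, w) = 3 (l(s, w) = -1 + 4 = 3)
U = -1 (U = 4 + (-8 + 3) = 4 - 5 = -1)
(((16 + E(0, -3)) + 10)*U)*17 = (((16 - 1) + 10)*(-1))*17 = ((15 + 10)*(-1))*17 = (25*(-1))*17 = -25*17 = -425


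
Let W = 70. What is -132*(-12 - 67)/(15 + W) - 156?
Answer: -2832/85 ≈ -33.318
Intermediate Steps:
-132*(-12 - 67)/(15 + W) - 156 = -132*(-12 - 67)/(15 + 70) - 156 = -(-10428)/85 - 156 = -132*(-79/85) - 156 = 10428/85 - 156 = -2832/85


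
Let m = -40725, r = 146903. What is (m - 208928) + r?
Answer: -102750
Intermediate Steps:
(m - 208928) + r = (-40725 - 208928) + 146903 = -249653 + 146903 = -102750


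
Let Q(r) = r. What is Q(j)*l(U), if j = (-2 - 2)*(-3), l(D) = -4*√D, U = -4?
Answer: -96*I ≈ -96.0*I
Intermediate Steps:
j = 12 (j = -4*(-3) = 12)
Q(j)*l(U) = 12*(-8*I) = -96*I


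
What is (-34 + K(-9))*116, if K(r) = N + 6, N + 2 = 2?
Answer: -3248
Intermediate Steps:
N = 0 (N = -2 + 2 = 0)
K(r) = 6 (K(r) = 0 + 6 = 6)
(-34 + K(-9))*116 = (-34 + 6)*116 = -28*116 = -3248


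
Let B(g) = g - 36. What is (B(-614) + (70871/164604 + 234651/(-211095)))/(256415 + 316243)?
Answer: -2512140764051/2210910458767560 ≈ -0.0011362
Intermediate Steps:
B(g) = -36 + g
(B(-614) + (70871/164604 + 234651/(-211095)))/(256415 + 316243) = ((-36 - 614) + (70871/164604 + 234651/(-211095)))/(256415 + 316243) = (-650 + (70871*(1/164604) + 234651*(-1/211095)))/572658 = (-650 + (70871/164604 - 78217/70365))*(1/572658) = (-650 - 2629331051/3860786820)*(1/572658) = -2512140764051/3860786820*1/572658 = -2512140764051/2210910458767560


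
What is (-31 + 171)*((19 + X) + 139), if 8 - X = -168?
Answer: 46760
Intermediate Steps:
X = 176 (X = 8 - 1*(-168) = 8 + 168 = 176)
(-31 + 171)*((19 + X) + 139) = (-31 + 171)*((19 + 176) + 139) = 140*(195 + 139) = 140*334 = 46760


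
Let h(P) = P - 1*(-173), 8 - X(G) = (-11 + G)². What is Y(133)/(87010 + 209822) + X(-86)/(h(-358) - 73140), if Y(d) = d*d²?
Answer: 25042517951/3109315200 ≈ 8.0540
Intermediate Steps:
X(G) = 8 - (-11 + G)²
h(P) = 173 + P (h(P) = P + 173 = 173 + P)
Y(d) = d³
Y(133)/(87010 + 209822) + X(-86)/(h(-358) - 73140) = 133³/(87010 + 209822) + (8 - (-11 - 86)²)/((173 - 358) - 73140) = 2352637/296832 + (8 - 1*(-97)²)/(-185 - 73140) = 2352637*(1/296832) + (8 - 1*9409)/(-73325) = 2352637/296832 + (8 - 9409)*(-1/73325) = 2352637/296832 - 9401*(-1/73325) = 2352637/296832 + 1343/10475 = 25042517951/3109315200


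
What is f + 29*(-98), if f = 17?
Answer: -2825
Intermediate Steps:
f + 29*(-98) = 17 + 29*(-98) = 17 - 2842 = -2825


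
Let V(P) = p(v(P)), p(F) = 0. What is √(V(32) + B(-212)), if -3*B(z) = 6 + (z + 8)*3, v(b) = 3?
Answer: √202 ≈ 14.213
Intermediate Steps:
V(P) = 0
B(z) = -10 - z (B(z) = -(6 + (z + 8)*3)/3 = -(6 + (8 + z)*3)/3 = -(6 + (24 + 3*z))/3 = -(30 + 3*z)/3 = -10 - z)
√(V(32) + B(-212)) = √(0 + (-10 - 1*(-212))) = √(0 + (-10 + 212)) = √(0 + 202) = √202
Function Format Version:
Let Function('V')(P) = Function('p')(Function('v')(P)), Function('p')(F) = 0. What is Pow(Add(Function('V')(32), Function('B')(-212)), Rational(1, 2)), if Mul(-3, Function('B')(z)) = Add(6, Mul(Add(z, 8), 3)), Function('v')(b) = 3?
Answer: Pow(202, Rational(1, 2)) ≈ 14.213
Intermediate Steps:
Function('V')(P) = 0
Function('B')(z) = Add(-10, Mul(-1, z)) (Function('B')(z) = Mul(Rational(-1, 3), Add(6, Mul(Add(z, 8), 3))) = Mul(Rational(-1, 3), Add(6, Mul(Add(8, z), 3))) = Mul(Rational(-1, 3), Add(6, Add(24, Mul(3, z)))) = Mul(Rational(-1, 3), Add(30, Mul(3, z))) = Add(-10, Mul(-1, z)))
Pow(Add(Function('V')(32), Function('B')(-212)), Rational(1, 2)) = Pow(Add(0, Add(-10, Mul(-1, -212))), Rational(1, 2)) = Pow(Add(0, Add(-10, 212)), Rational(1, 2)) = Pow(Add(0, 202), Rational(1, 2)) = Pow(202, Rational(1, 2))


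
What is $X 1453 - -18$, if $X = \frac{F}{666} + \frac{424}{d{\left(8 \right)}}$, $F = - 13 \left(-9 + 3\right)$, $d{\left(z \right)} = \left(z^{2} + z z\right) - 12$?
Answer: $\frac{17701721}{3219} \approx 5499.1$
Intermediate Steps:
$d{\left(z \right)} = -12 + 2 z^{2}$ ($d{\left(z \right)} = \left(z^{2} + z^{2}\right) - 12 = 2 z^{2} - 12 = -12 + 2 z^{2}$)
$F = 78$ ($F = \left(-13\right) \left(-6\right) = 78$)
$X = \frac{12143}{3219}$ ($X = \frac{78}{666} + \frac{424}{-12 + 2 \cdot 8^{2}} = 78 \cdot \frac{1}{666} + \frac{424}{-12 + 2 \cdot 64} = \frac{13}{111} + \frac{424}{-12 + 128} = \frac{13}{111} + \frac{424}{116} = \frac{13}{111} + 424 \cdot \frac{1}{116} = \frac{13}{111} + \frac{106}{29} = \frac{12143}{3219} \approx 3.7723$)
$X 1453 - -18 = \frac{12143}{3219} \cdot 1453 - -18 = \frac{17643779}{3219} + 18 = \frac{17701721}{3219}$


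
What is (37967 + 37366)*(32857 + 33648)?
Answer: 5010021165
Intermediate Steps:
(37967 + 37366)*(32857 + 33648) = 75333*66505 = 5010021165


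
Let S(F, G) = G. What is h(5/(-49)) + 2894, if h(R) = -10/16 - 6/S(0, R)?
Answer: 118087/40 ≈ 2952.2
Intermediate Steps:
h(R) = -5/8 - 6/R (h(R) = -10/16 - 6/R = -10*1/16 - 6/R = -5/8 - 6/R)
h(5/(-49)) + 2894 = (-5/8 - 6/(5/(-49))) + 2894 = (-5/8 - 6/(5*(-1/49))) + 2894 = (-5/8 - 6/(-5/49)) + 2894 = (-5/8 - 6*(-49/5)) + 2894 = (-5/8 + 294/5) + 2894 = 2327/40 + 2894 = 118087/40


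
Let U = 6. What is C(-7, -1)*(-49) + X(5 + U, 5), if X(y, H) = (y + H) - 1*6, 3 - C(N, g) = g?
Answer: -186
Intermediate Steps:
C(N, g) = 3 - g
X(y, H) = -6 + H + y (X(y, H) = (H + y) - 6 = -6 + H + y)
C(-7, -1)*(-49) + X(5 + U, 5) = (3 - 1*(-1))*(-49) + (-6 + 5 + (5 + 6)) = (3 + 1)*(-49) + (-6 + 5 + 11) = 4*(-49) + 10 = -196 + 10 = -186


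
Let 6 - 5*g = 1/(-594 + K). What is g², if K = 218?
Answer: 5094049/3534400 ≈ 1.4413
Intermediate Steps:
g = 2257/1880 (g = 6/5 - 1/(5*(-594 + 218)) = 6/5 - ⅕/(-376) = 6/5 - ⅕*(-1/376) = 6/5 + 1/1880 = 2257/1880 ≈ 1.2005)
g² = (2257/1880)² = 5094049/3534400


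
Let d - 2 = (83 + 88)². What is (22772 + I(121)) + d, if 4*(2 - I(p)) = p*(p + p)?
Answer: 89393/2 ≈ 44697.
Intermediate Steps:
I(p) = 2 - p²/2 (I(p) = 2 - p*(p + p)/4 = 2 - p*2*p/4 = 2 - p²/2)
d = 29243 (d = 2 + (83 + 88)² = 2 + 171² = 2 + 29241 = 29243)
(22772 + I(121)) + d = (22772 + (2 - ½*121²)) + 29243 = (22772 + (2 - ½*14641)) + 29243 = (22772 + (2 - 14641/2)) + 29243 = (22772 - 14637/2) + 29243 = 30907/2 + 29243 = 89393/2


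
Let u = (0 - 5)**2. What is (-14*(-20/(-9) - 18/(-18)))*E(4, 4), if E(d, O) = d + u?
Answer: -11774/9 ≈ -1308.2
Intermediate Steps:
u = 25 (u = (-5)**2 = 25)
E(d, O) = 25 + d (E(d, O) = d + 25 = 25 + d)
(-14*(-20/(-9) - 18/(-18)))*E(4, 4) = (-14*(-20/(-9) - 18/(-18)))*(25 + 4) = -14*(-20*(-1/9) - 18*(-1/18))*29 = -14*(20/9 + 1)*29 = -14*29/9*29 = -406/9*29 = -11774/9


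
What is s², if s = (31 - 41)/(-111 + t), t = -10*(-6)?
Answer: 100/2601 ≈ 0.038447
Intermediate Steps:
t = 60
s = 10/51 (s = (31 - 41)/(-111 + 60) = -10/(-51) = -10*(-1/51) = 10/51 ≈ 0.19608)
s² = (10/51)² = 100/2601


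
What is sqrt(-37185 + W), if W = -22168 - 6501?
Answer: I*sqrt(65854) ≈ 256.62*I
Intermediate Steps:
W = -28669
sqrt(-37185 + W) = sqrt(-37185 - 28669) = sqrt(-65854) = I*sqrt(65854)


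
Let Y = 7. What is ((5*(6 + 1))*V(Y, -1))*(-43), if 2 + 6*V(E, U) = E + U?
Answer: -3010/3 ≈ -1003.3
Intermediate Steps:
V(E, U) = -⅓ + E/6 + U/6 (V(E, U) = -⅓ + (E + U)/6 = -⅓ + (E/6 + U/6) = -⅓ + E/6 + U/6)
((5*(6 + 1))*V(Y, -1))*(-43) = ((5*(6 + 1))*(-⅓ + (⅙)*7 + (⅙)*(-1)))*(-43) = ((5*7)*(-⅓ + 7/6 - ⅙))*(-43) = (35*(⅔))*(-43) = (70/3)*(-43) = -3010/3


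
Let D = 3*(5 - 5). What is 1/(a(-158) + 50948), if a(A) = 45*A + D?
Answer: 1/43838 ≈ 2.2811e-5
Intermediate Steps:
D = 0 (D = 3*0 = 0)
a(A) = 45*A (a(A) = 45*A + 0 = 45*A)
1/(a(-158) + 50948) = 1/(45*(-158) + 50948) = 1/(-7110 + 50948) = 1/43838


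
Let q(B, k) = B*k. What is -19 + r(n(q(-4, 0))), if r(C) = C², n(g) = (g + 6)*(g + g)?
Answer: -19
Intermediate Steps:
n(g) = 2*g*(6 + g) (n(g) = (6 + g)*(2*g) = 2*g*(6 + g))
-19 + r(n(q(-4, 0))) = -19 + (2*(-4*0)*(6 - 4*0))² = -19 + (2*0*(6 + 0))² = -19 + (2*0*6)² = -19 + 0² = -19 + 0 = -19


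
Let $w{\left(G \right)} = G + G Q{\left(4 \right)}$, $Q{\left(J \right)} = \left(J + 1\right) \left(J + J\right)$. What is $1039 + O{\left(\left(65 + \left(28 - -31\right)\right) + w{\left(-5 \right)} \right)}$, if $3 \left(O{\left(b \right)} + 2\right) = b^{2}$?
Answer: $3224$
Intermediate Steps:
$Q{\left(J \right)} = 2 J \left(1 + J\right)$ ($Q{\left(J \right)} = \left(1 + J\right) 2 J = 2 J \left(1 + J\right)$)
$w{\left(G \right)} = 41 G$ ($w{\left(G \right)} = G + G 2 \cdot 4 \left(1 + 4\right) = G + G 2 \cdot 4 \cdot 5 = G + G 40 = G + 40 G = 41 G$)
$O{\left(b \right)} = -2 + \frac{b^{2}}{3}$
$1039 + O{\left(\left(65 + \left(28 - -31\right)\right) + w{\left(-5 \right)} \right)} = 1039 - \left(2 - \frac{\left(\left(65 + \left(28 - -31\right)\right) + 41 \left(-5\right)\right)^{2}}{3}\right) = 1039 - \left(2 - \frac{\left(\left(65 + \left(28 + 31\right)\right) - 205\right)^{2}}{3}\right) = 1039 - \left(2 - \frac{\left(\left(65 + 59\right) - 205\right)^{2}}{3}\right) = 1039 - \left(2 - \frac{\left(124 - 205\right)^{2}}{3}\right) = 1039 - \left(2 - \frac{\left(-81\right)^{2}}{3}\right) = 1039 + \left(-2 + \frac{1}{3} \cdot 6561\right) = 1039 + \left(-2 + 2187\right) = 1039 + 2185 = 3224$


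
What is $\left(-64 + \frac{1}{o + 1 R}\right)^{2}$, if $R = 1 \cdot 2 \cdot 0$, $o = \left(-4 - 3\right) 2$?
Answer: $\frac{804609}{196} \approx 4105.1$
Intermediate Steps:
$o = -14$ ($o = \left(-7\right) 2 = -14$)
$R = 0$ ($R = 2 \cdot 0 = 0$)
$\left(-64 + \frac{1}{o + 1 R}\right)^{2} = \left(-64 + \frac{1}{-14 + 1 \cdot 0}\right)^{2} = \left(-64 + \frac{1}{-14 + 0}\right)^{2} = \left(-64 + \frac{1}{-14}\right)^{2} = \left(-64 - \frac{1}{14}\right)^{2} = \left(- \frac{897}{14}\right)^{2} = \frac{804609}{196}$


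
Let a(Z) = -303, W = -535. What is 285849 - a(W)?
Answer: 286152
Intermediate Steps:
285849 - a(W) = 285849 - 1*(-303) = 285849 + 303 = 286152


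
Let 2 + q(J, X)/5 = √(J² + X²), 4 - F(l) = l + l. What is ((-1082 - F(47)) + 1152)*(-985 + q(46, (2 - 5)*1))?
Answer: -159200 + 4000*√85 ≈ -1.2232e+5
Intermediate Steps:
F(l) = 4 - 2*l (F(l) = 4 - (l + l) = 4 - 2*l)
q(J, X) = -10 + 5*√(J² + X²)
((-1082 - F(47)) + 1152)*(-985 + q(46, (2 - 5)*1)) = ((-1082 - (4 - 2*47)) + 1152)*(-985 + (-10 + 5*√(46² + ((2 - 5)*1)²))) = ((-1082 - (4 - 94)) + 1152)*(-985 + (-10 + 5*√(2116 + (-3*1)²))) = ((-1082 - 1*(-90)) + 1152)*(-985 + (-10 + 5*√(2116 + (-3)²))) = ((-1082 + 90) + 1152)*(-985 + (-10 + 5*√(2116 + 9))) = (-992 + 1152)*(-985 + (-10 + 5*√2125)) = 160*(-985 + (-10 + 5*(5*√85))) = 160*(-985 + (-10 + 25*√85)) = 160*(-995 + 25*√85) = -159200 + 4000*√85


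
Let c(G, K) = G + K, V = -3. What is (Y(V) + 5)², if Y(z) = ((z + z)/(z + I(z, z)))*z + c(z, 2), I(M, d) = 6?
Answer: 100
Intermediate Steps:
Y(z) = 2 + z + 2*z²/(6 + z) (Y(z) = ((z + z)/(z + 6))*z + (z + 2) = ((2*z)/(6 + z))*z + (2 + z) = (2*z/(6 + z))*z + (2 + z) = 2*z²/(6 + z) + (2 + z) = 2 + z + 2*z²/(6 + z))
(Y(V) + 5)² = ((12 + 3*(-3)² + 8*(-3))/(6 - 3) + 5)² = ((12 + 3*9 - 24)/3 + 5)² = ((12 + 27 - 24)/3 + 5)² = ((⅓)*15 + 5)² = (5 + 5)² = 10² = 100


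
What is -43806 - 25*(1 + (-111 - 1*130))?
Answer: -37806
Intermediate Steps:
-43806 - 25*(1 + (-111 - 1*130)) = -43806 - 25*(1 + (-111 - 130)) = -43806 - 25*(1 - 241) = -43806 - 25*(-240) = -43806 + 6000 = -37806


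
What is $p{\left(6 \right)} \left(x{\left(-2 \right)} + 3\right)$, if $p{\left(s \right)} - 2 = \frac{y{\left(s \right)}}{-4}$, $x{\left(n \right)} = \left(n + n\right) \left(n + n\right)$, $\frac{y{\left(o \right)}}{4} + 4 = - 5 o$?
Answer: $684$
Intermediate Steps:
$y{\left(o \right)} = -16 - 20 o$ ($y{\left(o \right)} = -16 + 4 \left(- 5 o\right) = -16 - 20 o$)
$x{\left(n \right)} = 4 n^{2}$ ($x{\left(n \right)} = 2 n 2 n = 4 n^{2}$)
$p{\left(s \right)} = 6 + 5 s$ ($p{\left(s \right)} = 2 + \frac{-16 - 20 s}{-4} = 2 + \left(-16 - 20 s\right) \left(- \frac{1}{4}\right) = 2 + \left(4 + 5 s\right) = 6 + 5 s$)
$p{\left(6 \right)} \left(x{\left(-2 \right)} + 3\right) = \left(6 + 5 \cdot 6\right) \left(4 \left(-2\right)^{2} + 3\right) = \left(6 + 30\right) \left(4 \cdot 4 + 3\right) = 36 \left(16 + 3\right) = 36 \cdot 19 = 684$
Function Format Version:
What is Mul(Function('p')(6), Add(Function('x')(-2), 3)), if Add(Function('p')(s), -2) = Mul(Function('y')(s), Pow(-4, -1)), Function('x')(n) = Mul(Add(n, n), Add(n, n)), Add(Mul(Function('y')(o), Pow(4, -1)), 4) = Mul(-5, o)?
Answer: 684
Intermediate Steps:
Function('y')(o) = Add(-16, Mul(-20, o)) (Function('y')(o) = Add(-16, Mul(4, Mul(-5, o))) = Add(-16, Mul(-20, o)))
Function('x')(n) = Mul(4, Pow(n, 2)) (Function('x')(n) = Mul(Mul(2, n), Mul(2, n)) = Mul(4, Pow(n, 2)))
Function('p')(s) = Add(6, Mul(5, s)) (Function('p')(s) = Add(2, Mul(Add(-16, Mul(-20, s)), Pow(-4, -1))) = Add(2, Mul(Add(-16, Mul(-20, s)), Rational(-1, 4))) = Add(2, Add(4, Mul(5, s))) = Add(6, Mul(5, s)))
Mul(Function('p')(6), Add(Function('x')(-2), 3)) = Mul(Add(6, Mul(5, 6)), Add(Mul(4, Pow(-2, 2)), 3)) = Mul(Add(6, 30), Add(Mul(4, 4), 3)) = Mul(36, Add(16, 3)) = Mul(36, 19) = 684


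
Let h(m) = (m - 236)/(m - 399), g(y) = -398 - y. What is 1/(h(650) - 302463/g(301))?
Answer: 58483/25402533 ≈ 0.0023023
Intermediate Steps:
h(m) = (-236 + m)/(-399 + m)
1/(h(650) - 302463/g(301)) = 1/((-236 + 650)/(-399 + 650) - 302463/(-398 - 1*301)) = 1/(414/251 - 302463/(-398 - 301)) = 1/((1/251)*414 - 302463/(-699)) = 1/(414/251 - 302463*(-1/699)) = 1/(414/251 + 100821/233) = 1/(25402533/58483) = 58483/25402533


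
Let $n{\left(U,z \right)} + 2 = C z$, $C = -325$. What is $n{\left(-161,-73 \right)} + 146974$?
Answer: $170697$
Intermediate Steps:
$n{\left(U,z \right)} = -2 - 325 z$
$n{\left(-161,-73 \right)} + 146974 = \left(-2 - -23725\right) + 146974 = \left(-2 + 23725\right) + 146974 = 23723 + 146974 = 170697$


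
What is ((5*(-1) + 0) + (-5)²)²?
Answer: 400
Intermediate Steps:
((5*(-1) + 0) + (-5)²)² = ((-5 + 0) + 25)² = (-5 + 25)² = 20² = 400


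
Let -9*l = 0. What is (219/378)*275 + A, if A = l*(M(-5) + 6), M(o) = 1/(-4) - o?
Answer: 20075/126 ≈ 159.33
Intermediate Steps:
l = 0 (l = -⅑*0 = 0)
M(o) = -¼ - o
A = 0 (A = 0*((-¼ - 1*(-5)) + 6) = 0*((-¼ + 5) + 6) = 0*(19/4 + 6) = 0*(43/4) = 0)
(219/378)*275 + A = (219/378)*275 + 0 = (219*(1/378))*275 + 0 = (73/126)*275 + 0 = 20075/126 + 0 = 20075/126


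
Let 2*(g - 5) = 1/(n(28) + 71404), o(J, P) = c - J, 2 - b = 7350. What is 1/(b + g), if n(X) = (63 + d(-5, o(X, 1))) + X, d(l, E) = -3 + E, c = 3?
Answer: -142934/1049564361 ≈ -0.00013618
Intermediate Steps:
b = -7348 (b = 2 - 1*7350 = 2 - 7350 = -7348)
o(J, P) = 3 - J
n(X) = 63 (n(X) = (63 + (-3 + (3 - X))) + X = (63 - X) + X = 63)
g = 714671/142934 (g = 5 + 1/(2*(63 + 71404)) = 5 + (1/2)/71467 = 5 + (1/2)*(1/71467) = 5 + 1/142934 = 714671/142934 ≈ 5.0000)
1/(b + g) = 1/(-7348 + 714671/142934) = 1/(-1049564361/142934) = -142934/1049564361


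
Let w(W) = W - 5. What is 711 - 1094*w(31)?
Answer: -27733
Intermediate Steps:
w(W) = -5 + W
711 - 1094*w(31) = 711 - 1094*(-5 + 31) = 711 - 1094*26 = 711 - 28444 = -27733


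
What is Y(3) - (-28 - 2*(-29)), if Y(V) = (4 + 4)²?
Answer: 34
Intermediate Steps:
Y(V) = 64 (Y(V) = 8² = 64)
Y(3) - (-28 - 2*(-29)) = 64 - (-28 - 2*(-29)) = 64 - (-28 + 58) = 64 - 1*30 = 64 - 30 = 34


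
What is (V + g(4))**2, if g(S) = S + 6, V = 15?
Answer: 625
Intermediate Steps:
g(S) = 6 + S
(V + g(4))**2 = (15 + (6 + 4))**2 = (15 + 10)**2 = 25**2 = 625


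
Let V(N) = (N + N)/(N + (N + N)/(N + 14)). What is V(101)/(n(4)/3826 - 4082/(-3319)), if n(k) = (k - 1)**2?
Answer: 2920653620/1830769551 ≈ 1.5953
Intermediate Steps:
n(k) = (-1 + k)**2
V(N) = 2*N/(N + 2*N/(14 + N)) (V(N) = (2*N)/(N + (2*N)/(14 + N)) = (2*N)/(N + 2*N/(14 + N)) = 2*N/(N + 2*N/(14 + N)))
V(101)/(n(4)/3826 - 4082/(-3319)) = (2*(14 + 101)/(16 + 101))/((-1 + 4)**2/3826 - 4082/(-3319)) = (2*115/117)/(3**2*(1/3826) - 4082*(-1/3319)) = (2*(1/117)*115)/(9*(1/3826) + 4082/3319) = 230/(117*(9/3826 + 4082/3319)) = 230/(117*(15647603/12698494)) = (230/117)*(12698494/15647603) = 2920653620/1830769551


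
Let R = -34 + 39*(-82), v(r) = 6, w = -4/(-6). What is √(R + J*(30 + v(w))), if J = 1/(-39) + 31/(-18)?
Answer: 11*I*√4602/13 ≈ 57.401*I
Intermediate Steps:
w = ⅔ (w = -4*(-⅙) = ⅔ ≈ 0.66667)
J = -409/234 (J = 1*(-1/39) + 31*(-1/18) = -1/39 - 31/18 = -409/234 ≈ -1.7479)
R = -3232 (R = -34 - 3198 = -3232)
√(R + J*(30 + v(w))) = √(-3232 - 409*(30 + 6)/234) = √(-3232 - 409/234*36) = √(-3232 - 818/13) = √(-42834/13) = 11*I*√4602/13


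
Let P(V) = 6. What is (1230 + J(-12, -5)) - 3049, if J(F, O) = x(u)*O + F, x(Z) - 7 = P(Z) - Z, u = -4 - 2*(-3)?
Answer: -1886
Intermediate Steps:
u = 2 (u = -4 + 6 = 2)
x(Z) = 13 - Z (x(Z) = 7 + (6 - Z) = 13 - Z)
J(F, O) = F + 11*O (J(F, O) = (13 - 1*2)*O + F = (13 - 2)*O + F = 11*O + F = F + 11*O)
(1230 + J(-12, -5)) - 3049 = (1230 + (-12 + 11*(-5))) - 3049 = (1230 + (-12 - 55)) - 3049 = (1230 - 67) - 3049 = 1163 - 3049 = -1886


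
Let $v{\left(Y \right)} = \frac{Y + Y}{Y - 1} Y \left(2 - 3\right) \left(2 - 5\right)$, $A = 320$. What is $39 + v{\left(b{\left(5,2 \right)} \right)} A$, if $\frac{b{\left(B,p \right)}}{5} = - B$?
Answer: $- \frac{599493}{13} \approx -46115.0$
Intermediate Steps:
$b{\left(B,p \right)} = - 5 B$ ($b{\left(B,p \right)} = 5 \left(- B\right) = - 5 B$)
$v{\left(Y \right)} = \frac{6 Y^{2}}{-1 + Y}$ ($v{\left(Y \right)} = \frac{2 Y}{-1 + Y} Y \left(\left(-1\right) \left(-3\right)\right) = \frac{2 Y}{-1 + Y} Y 3 = \frac{2 Y^{2}}{-1 + Y} 3 = \frac{6 Y^{2}}{-1 + Y}$)
$39 + v{\left(b{\left(5,2 \right)} \right)} A = 39 + \frac{6 \left(\left(-5\right) 5\right)^{2}}{-1 - 25} \cdot 320 = 39 + \frac{6 \left(-25\right)^{2}}{-1 - 25} \cdot 320 = 39 + 6 \cdot 625 \frac{1}{-26} \cdot 320 = 39 + 6 \cdot 625 \left(- \frac{1}{26}\right) 320 = 39 - \frac{600000}{13} = - \frac{599493}{13}$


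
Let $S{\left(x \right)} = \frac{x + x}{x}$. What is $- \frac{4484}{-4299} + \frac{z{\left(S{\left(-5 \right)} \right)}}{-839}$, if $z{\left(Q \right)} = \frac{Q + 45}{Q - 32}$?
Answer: $\frac{37688111}{36068610} \approx 1.0449$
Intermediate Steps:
$S{\left(x \right)} = 2$ ($S{\left(x \right)} = \frac{2 x}{x} = 2$)
$z{\left(Q \right)} = \frac{45 + Q}{-32 + Q}$
$- \frac{4484}{-4299} + \frac{z{\left(S{\left(-5 \right)} \right)}}{-839} = - \frac{4484}{-4299} + \frac{\frac{1}{-32 + 2} \left(45 + 2\right)}{-839} = \left(-4484\right) \left(- \frac{1}{4299}\right) + \frac{1}{-30} \cdot 47 \left(- \frac{1}{839}\right) = \frac{4484}{4299} + \left(- \frac{1}{30}\right) 47 \left(- \frac{1}{839}\right) = \frac{4484}{4299} - - \frac{47}{25170} = \frac{4484}{4299} + \frac{47}{25170} = \frac{37688111}{36068610}$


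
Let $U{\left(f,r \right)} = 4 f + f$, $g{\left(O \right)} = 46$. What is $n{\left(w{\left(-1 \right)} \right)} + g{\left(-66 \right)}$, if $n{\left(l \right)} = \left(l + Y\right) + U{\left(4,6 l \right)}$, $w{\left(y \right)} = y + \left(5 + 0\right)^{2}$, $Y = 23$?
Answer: $113$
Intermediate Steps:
$U{\left(f,r \right)} = 5 f$
$w{\left(y \right)} = 25 + y$ ($w{\left(y \right)} = y + 5^{2} = y + 25 = 25 + y$)
$n{\left(l \right)} = 43 + l$ ($n{\left(l \right)} = \left(l + 23\right) + 5 \cdot 4 = \left(23 + l\right) + 20 = 43 + l$)
$n{\left(w{\left(-1 \right)} \right)} + g{\left(-66 \right)} = \left(43 + \left(25 - 1\right)\right) + 46 = \left(43 + 24\right) + 46 = 67 + 46 = 113$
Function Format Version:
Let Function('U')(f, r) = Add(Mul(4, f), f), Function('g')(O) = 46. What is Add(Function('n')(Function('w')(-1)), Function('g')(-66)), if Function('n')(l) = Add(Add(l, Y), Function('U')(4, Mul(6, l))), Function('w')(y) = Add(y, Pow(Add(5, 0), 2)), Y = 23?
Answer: 113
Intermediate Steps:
Function('U')(f, r) = Mul(5, f)
Function('w')(y) = Add(25, y) (Function('w')(y) = Add(y, Pow(5, 2)) = Add(y, 25) = Add(25, y))
Function('n')(l) = Add(43, l) (Function('n')(l) = Add(Add(l, 23), Mul(5, 4)) = Add(Add(23, l), 20) = Add(43, l))
Add(Function('n')(Function('w')(-1)), Function('g')(-66)) = Add(Add(43, Add(25, -1)), 46) = Add(Add(43, 24), 46) = Add(67, 46) = 113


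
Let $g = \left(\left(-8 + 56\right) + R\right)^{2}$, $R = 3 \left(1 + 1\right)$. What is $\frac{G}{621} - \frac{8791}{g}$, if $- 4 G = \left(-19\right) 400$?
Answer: $\frac{3007}{67068} \approx 0.044835$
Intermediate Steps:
$G = 1900$ ($G = - \frac{\left(-19\right) 400}{4} = \left(- \frac{1}{4}\right) \left(-7600\right) = 1900$)
$R = 6$ ($R = 3 \cdot 2 = 6$)
$g = 2916$ ($g = \left(\left(-8 + 56\right) + 6\right)^{2} = \left(48 + 6\right)^{2} = 54^{2} = 2916$)
$\frac{G}{621} - \frac{8791}{g} = \frac{1900}{621} - \frac{8791}{2916} = \frac{3007}{67068}$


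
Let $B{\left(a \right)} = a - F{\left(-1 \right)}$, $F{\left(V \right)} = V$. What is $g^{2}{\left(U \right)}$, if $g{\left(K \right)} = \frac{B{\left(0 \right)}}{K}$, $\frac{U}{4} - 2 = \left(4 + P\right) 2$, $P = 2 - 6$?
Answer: $\frac{1}{64} \approx 0.015625$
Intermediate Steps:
$P = -4$ ($P = 2 - 6 = -4$)
$U = 8$ ($U = 8 + 4 \left(4 - 4\right) 2 = 8 + 4 \cdot 0 \cdot 2 = 8 + 4 \cdot 0 = 8 + 0 = 8$)
$B{\left(a \right)} = 1 + a$ ($B{\left(a \right)} = a - -1 = a + 1 = 1 + a$)
$g{\left(K \right)} = \frac{1}{K}$ ($g{\left(K \right)} = \frac{1 + 0}{K} = 1 \frac{1}{K} = \frac{1}{K}$)
$g^{2}{\left(U \right)} = \left(\frac{1}{8}\right)^{2} = \frac{1}{64}$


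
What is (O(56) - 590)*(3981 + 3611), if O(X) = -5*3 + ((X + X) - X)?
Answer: -4168008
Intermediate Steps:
O(X) = -15 + X (O(X) = -15 + (2*X - X) = -15 + X)
(O(56) - 590)*(3981 + 3611) = ((-15 + 56) - 590)*(3981 + 3611) = (41 - 590)*7592 = -549*7592 = -4168008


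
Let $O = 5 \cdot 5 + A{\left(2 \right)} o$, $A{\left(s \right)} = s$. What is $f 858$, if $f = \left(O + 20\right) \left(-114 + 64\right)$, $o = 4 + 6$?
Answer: $-2788500$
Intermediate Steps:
$o = 10$
$O = 45$ ($O = 5 \cdot 5 + 2 \cdot 10 = 25 + 20 = 45$)
$f = -3250$ ($f = \left(45 + 20\right) \left(-114 + 64\right) = 65 \left(-50\right) = -3250$)
$f 858 = \left(-3250\right) 858 = -2788500$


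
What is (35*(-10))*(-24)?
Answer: 8400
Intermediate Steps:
(35*(-10))*(-24) = -350*(-24) = 8400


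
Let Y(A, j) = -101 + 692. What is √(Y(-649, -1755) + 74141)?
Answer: 2*√18683 ≈ 273.37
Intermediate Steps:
Y(A, j) = 591
√(Y(-649, -1755) + 74141) = √(591 + 74141) = √74732 = 2*√18683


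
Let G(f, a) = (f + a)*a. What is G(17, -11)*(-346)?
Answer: 22836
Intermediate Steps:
G(f, a) = a*(a + f) (G(f, a) = (a + f)*a = a*(a + f))
G(17, -11)*(-346) = -11*(-11 + 17)*(-346) = -11*6*(-346) = -66*(-346) = 22836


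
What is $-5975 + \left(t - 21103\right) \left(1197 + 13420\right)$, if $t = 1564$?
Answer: $-285607538$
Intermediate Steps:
$-5975 + \left(t - 21103\right) \left(1197 + 13420\right) = -5975 + \left(1564 - 21103\right) \left(1197 + 13420\right) = -5975 - 285601563 = -285607538$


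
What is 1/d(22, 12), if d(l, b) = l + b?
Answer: 1/34 ≈ 0.029412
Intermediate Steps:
d(l, b) = b + l
1/d(22, 12) = 1/(12 + 22) = 1/34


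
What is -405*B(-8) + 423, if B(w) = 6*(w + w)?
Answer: 39303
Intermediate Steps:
B(w) = 12*w (B(w) = 6*(2*w) = 12*w)
-405*B(-8) + 423 = -4860*(-8) + 423 = -405*(-96) + 423 = 38880 + 423 = 39303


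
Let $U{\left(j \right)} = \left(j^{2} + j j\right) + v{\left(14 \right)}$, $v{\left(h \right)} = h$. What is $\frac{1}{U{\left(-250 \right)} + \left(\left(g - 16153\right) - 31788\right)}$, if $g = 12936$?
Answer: $\frac{1}{90009} \approx 1.111 \cdot 10^{-5}$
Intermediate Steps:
$U{\left(j \right)} = 14 + 2 j^{2}$ ($U{\left(j \right)} = \left(j^{2} + j j\right) + 14 = \left(j^{2} + j^{2}\right) + 14 = 2 j^{2} + 14 = 14 + 2 j^{2}$)
$\frac{1}{U{\left(-250 \right)} + \left(\left(g - 16153\right) - 31788\right)} = \frac{1}{\left(14 + 2 \left(-250\right)^{2}\right) + \left(\left(12936 - 16153\right) - 31788\right)} = \frac{1}{\left(14 + 2 \cdot 62500\right) - 35005} = \frac{1}{\left(14 + 125000\right) - 35005} = \frac{1}{125014 - 35005} = \frac{1}{90009}$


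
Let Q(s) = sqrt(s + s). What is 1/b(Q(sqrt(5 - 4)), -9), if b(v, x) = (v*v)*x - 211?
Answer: -1/229 ≈ -0.0043668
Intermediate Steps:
Q(s) = sqrt(2)*sqrt(s) (Q(s) = sqrt(2*s) = sqrt(2)*sqrt(s))
b(v, x) = -211 + x*v**2 (b(v, x) = v**2*x - 211 = x*v**2 - 211 = -211 + x*v**2)
1/b(Q(sqrt(5 - 4)), -9) = 1/(-211 - 9*2*sqrt(5 - 4)) = 1/(-211 - 9*(sqrt(2)*sqrt(sqrt(1)))**2) = 1/(-211 - 9*(sqrt(2)*sqrt(1))**2) = 1/(-211 - 9*(sqrt(2)*1)**2) = 1/(-211 - 9*(sqrt(2))**2) = 1/(-211 - 9*2) = 1/(-211 - 18) = 1/(-229) = -1/229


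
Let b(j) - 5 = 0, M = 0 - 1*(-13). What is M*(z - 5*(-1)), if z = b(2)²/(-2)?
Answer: -195/2 ≈ -97.500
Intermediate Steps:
M = 13 (M = 0 + 13 = 13)
b(j) = 5 (b(j) = 5 + 0 = 5)
z = -25/2 (z = 5²/(-2) = 25*(-½) = -25/2 ≈ -12.500)
M*(z - 5*(-1)) = 13*(-25/2 - 5*(-1)) = 13*(-25/2 + 5) = 13*(-15/2) = -195/2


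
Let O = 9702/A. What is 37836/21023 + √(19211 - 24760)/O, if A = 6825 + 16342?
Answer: 37836/21023 + 23167*I*√5549/9702 ≈ 1.7997 + 177.88*I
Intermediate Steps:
A = 23167
O = 9702/23167 ≈ 0.41879
37836/21023 + √(19211 - 24760)/O = 37836/21023 + √(19211 - 24760)/(9702/23167) = 37836*(1/21023) + √(-5549)*(23167/9702) = 37836/21023 + (I*√5549)*(23167/9702) = 37836/21023 + 23167*I*√5549/9702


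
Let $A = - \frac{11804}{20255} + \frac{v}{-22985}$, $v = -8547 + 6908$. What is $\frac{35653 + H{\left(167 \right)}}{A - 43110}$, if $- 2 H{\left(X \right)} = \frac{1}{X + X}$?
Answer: $- \frac{2217579890543705}{2681429537598332} \approx -0.82701$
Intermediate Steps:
$v = -1639$
$H{\left(X \right)} = - \frac{1}{4 X}$ ($H{\left(X \right)} = - \frac{1}{2 \left(X + X\right)} = - \frac{1}{2 \cdot 2 X} = - \frac{\frac{1}{2} \frac{1}{X}}{2} = - \frac{1}{4 X}$)
$A = - \frac{47623399}{93112235}$ ($A = - \frac{11804}{20255} - \frac{1639}{-22985} = \left(-11804\right) \frac{1}{20255} - - \frac{1639}{22985} = - \frac{11804}{20255} + \frac{1639}{22985} = - \frac{47623399}{93112235} \approx -0.51146$)
$\frac{35653 + H{\left(167 \right)}}{A - 43110} = \frac{35653 - \frac{1}{4 \cdot 167}}{- \frac{47623399}{93112235} - 43110} = \frac{35653 - \frac{1}{668}}{- \frac{4014116074249}{93112235}} = \left(35653 - \frac{1}{668}\right) \left(- \frac{93112235}{4014116074249}\right) = \frac{23816203}{668} \left(- \frac{93112235}{4014116074249}\right) = - \frac{2217579890543705}{2681429537598332}$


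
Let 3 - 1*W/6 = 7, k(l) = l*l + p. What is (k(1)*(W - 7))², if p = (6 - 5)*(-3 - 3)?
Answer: 24025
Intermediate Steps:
p = -6 (p = 1*(-6) = -6)
k(l) = -6 + l² (k(l) = l*l - 6 = l² - 6 = -6 + l²)
W = -24 (W = 18 - 6*7 = 18 - 42 = -24)
(k(1)*(W - 7))² = ((-6 + 1²)*(-24 - 7))² = ((-6 + 1)*(-31))² = (-5*(-31))² = 155² = 24025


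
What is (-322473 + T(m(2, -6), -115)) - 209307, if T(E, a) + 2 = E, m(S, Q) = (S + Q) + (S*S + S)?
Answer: -531780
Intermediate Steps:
m(S, Q) = Q + S² + 2*S (m(S, Q) = (Q + S) + (S² + S) = (Q + S) + (S + S²) = Q + S² + 2*S)
T(E, a) = -2 + E
(-322473 + T(m(2, -6), -115)) - 209307 = (-322473 + (-2 + (-6 + 2² + 2*2))) - 209307 = (-322473 + (-2 + (-6 + 4 + 4))) - 209307 = (-322473 + (-2 + 2)) - 209307 = (-322473 + 0) - 209307 = -322473 - 209307 = -531780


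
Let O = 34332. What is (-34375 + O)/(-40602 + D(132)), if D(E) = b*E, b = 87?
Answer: 43/29118 ≈ 0.0014767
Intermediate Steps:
D(E) = 87*E
(-34375 + O)/(-40602 + D(132)) = (-34375 + 34332)/(-40602 + 87*132) = -43/(-40602 + 11484) = -43/(-29118) = -43*(-1/29118) = 43/29118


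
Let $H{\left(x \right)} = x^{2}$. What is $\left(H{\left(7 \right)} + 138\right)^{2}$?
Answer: $34969$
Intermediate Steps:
$\left(H{\left(7 \right)} + 138\right)^{2} = \left(7^{2} + 138\right)^{2} = \left(49 + 138\right)^{2} = 187^{2} = 34969$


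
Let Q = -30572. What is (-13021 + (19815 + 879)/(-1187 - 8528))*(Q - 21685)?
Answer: 6611540433213/9715 ≈ 6.8055e+8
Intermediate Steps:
(-13021 + (19815 + 879)/(-1187 - 8528))*(Q - 21685) = (-13021 + (19815 + 879)/(-1187 - 8528))*(-30572 - 21685) = (-13021 + 20694/(-9715))*(-52257) = (-13021 + 20694*(-1/9715))*(-52257) = (-13021 - 20694/9715)*(-52257) = -126519709/9715*(-52257) = 6611540433213/9715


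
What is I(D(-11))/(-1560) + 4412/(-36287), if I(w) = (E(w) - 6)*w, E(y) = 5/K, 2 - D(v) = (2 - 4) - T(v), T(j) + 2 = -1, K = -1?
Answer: -6483563/56607720 ≈ -0.11453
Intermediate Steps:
T(j) = -3 (T(j) = -2 - 1 = -3)
D(v) = 1 (D(v) = 2 - ((2 - 4) - 1*(-3)) = 2 - (-2 + 3) = 2 - 1*1 = 2 - 1 = 1)
E(y) = -5 (E(y) = 5/(-1) = 5*(-1) = -5)
I(w) = -11*w (I(w) = (-5 - 6)*w = -11*w)
I(D(-11))/(-1560) + 4412/(-36287) = -11*1/(-1560) + 4412/(-36287) = -11*(-1/1560) + 4412*(-1/36287) = 11/1560 - 4412/36287 = -6483563/56607720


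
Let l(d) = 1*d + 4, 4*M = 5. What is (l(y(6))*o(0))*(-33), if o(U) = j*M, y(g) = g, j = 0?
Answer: 0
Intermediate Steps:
M = 5/4 (M = (1/4)*5 = 5/4 ≈ 1.2500)
l(d) = 4 + d (l(d) = d + 4 = 4 + d)
o(U) = 0 (o(U) = 0*(5/4) = 0)
(l(y(6))*o(0))*(-33) = ((4 + 6)*0)*(-33) = (10*0)*(-33) = 0*(-33) = 0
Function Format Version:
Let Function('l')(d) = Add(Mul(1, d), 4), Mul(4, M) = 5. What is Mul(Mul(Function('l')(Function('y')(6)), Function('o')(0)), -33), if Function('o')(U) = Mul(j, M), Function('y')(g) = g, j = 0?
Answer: 0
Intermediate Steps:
M = Rational(5, 4) (M = Mul(Rational(1, 4), 5) = Rational(5, 4) ≈ 1.2500)
Function('l')(d) = Add(4, d) (Function('l')(d) = Add(d, 4) = Add(4, d))
Function('o')(U) = 0 (Function('o')(U) = Mul(0, Rational(5, 4)) = 0)
Mul(Mul(Function('l')(Function('y')(6)), Function('o')(0)), -33) = Mul(Mul(Add(4, 6), 0), -33) = Mul(Mul(10, 0), -33) = Mul(0, -33) = 0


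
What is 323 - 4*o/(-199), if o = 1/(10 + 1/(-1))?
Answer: 578497/1791 ≈ 323.00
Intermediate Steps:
o = 1/9 (o = 1/(10 - 1) = 1/9 ≈ 0.11111)
323 - 4*o/(-199) = 323 - 4*(1/9)/(-199) = 323 - 4*(-1)/(9*199) = 323 - 1*(-4/1791) = 323 + 4/1791 = 578497/1791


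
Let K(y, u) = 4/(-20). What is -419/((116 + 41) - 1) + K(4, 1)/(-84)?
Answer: -1221/455 ≈ -2.6835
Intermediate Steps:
K(y, u) = -1/5 (K(y, u) = 4*(-1/20) = -1/5)
-419/((116 + 41) - 1) + K(4, 1)/(-84) = -419/((116 + 41) - 1) - 1/5/(-84) = -419/(157 - 1) - 1/5*(-1/84) = -419/156 + 1/420 = -1221/455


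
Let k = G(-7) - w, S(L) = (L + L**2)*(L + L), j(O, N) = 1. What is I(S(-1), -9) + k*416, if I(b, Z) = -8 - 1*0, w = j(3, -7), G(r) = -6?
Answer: -2920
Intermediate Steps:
w = 1
S(L) = 2*L*(L + L**2) (S(L) = (L + L**2)*(2*L) = 2*L*(L + L**2))
I(b, Z) = -8 (I(b, Z) = -8 + 0 = -8)
k = -7 (k = -6 - 1*1 = -6 - 1 = -7)
I(S(-1), -9) + k*416 = -8 - 7*416 = -8 - 2912 = -2920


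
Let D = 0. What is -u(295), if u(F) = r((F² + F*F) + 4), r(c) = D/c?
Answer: 0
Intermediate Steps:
r(c) = 0 (r(c) = 0/c = 0)
u(F) = 0
-u(295) = -1*0 = 0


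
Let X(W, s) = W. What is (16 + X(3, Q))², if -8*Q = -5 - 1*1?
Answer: 361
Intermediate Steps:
Q = ¾ (Q = -(-5 - 1*1)/8 = -(-5 - 1)/8 = -⅛*(-6) = ¾ ≈ 0.75000)
(16 + X(3, Q))² = (16 + 3)² = 19² = 361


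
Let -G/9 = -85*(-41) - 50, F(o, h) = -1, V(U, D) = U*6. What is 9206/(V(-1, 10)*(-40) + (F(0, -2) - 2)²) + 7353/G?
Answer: 10473059/285105 ≈ 36.734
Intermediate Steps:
V(U, D) = 6*U
G = -30915 (G = -9*(-85*(-41) - 50) = -9*(3485 - 50) = -9*3435 = -30915)
9206/(V(-1, 10)*(-40) + (F(0, -2) - 2)²) + 7353/G = 9206/((6*(-1))*(-40) + (-1 - 2)²) + 7353/(-30915) = 9206/(-6*(-40) + (-3)²) + 7353*(-1/30915) = 9206/(240 + 9) - 817/3435 = 9206/249 - 817/3435 = 10473059/285105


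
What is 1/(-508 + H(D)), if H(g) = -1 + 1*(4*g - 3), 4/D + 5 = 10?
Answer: -5/2544 ≈ -0.0019654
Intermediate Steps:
D = ⅘ (D = 4/(-5 + 10) = 4/5 = 4*(⅕) = ⅘ ≈ 0.80000)
H(g) = -4 + 4*g (H(g) = -1 + 1*(-3 + 4*g) = -1 + (-3 + 4*g) = -4 + 4*g)
1/(-508 + H(D)) = 1/(-508 + (-4 + 4*(⅘))) = 1/(-508 + (-4 + 16/5)) = 1/(-508 - ⅘) = 1/(-2544/5) = -5/2544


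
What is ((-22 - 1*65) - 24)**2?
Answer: 12321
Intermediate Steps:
((-22 - 1*65) - 24)**2 = ((-22 - 65) - 24)**2 = (-87 - 24)**2 = (-111)**2 = 12321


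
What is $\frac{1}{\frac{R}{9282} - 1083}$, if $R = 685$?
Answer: $- \frac{9282}{10051721} \approx -0.00092342$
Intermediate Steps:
$\frac{1}{\frac{R}{9282} - 1083} = \frac{1}{\frac{685}{9282} - 1083} = \frac{1}{- \frac{10051721}{9282}} = - \frac{9282}{10051721}$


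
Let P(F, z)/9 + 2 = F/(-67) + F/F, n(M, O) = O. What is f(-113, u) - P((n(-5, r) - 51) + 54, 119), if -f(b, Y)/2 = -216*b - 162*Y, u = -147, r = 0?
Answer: -6461118/67 ≈ -96435.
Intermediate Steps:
P(F, z) = -9 - 9*F/67 (P(F, z) = -18 + 9*(F/(-67) + F/F) = -18 + 9*(F*(-1/67) + 1) = -18 + 9*(-F/67 + 1) = -18 + 9*(1 - F/67) = -18 + (9 - 9*F/67) = -9 - 9*F/67)
f(b, Y) = 324*Y + 432*b (f(b, Y) = -2*(-216*b - 162*Y) = 324*Y + 432*b)
f(-113, u) - P((n(-5, r) - 51) + 54, 119) = (324*(-147) + 432*(-113)) - (-9 - 9*((0 - 51) + 54)/67) = (-47628 - 48816) - (-9 - 9*(-51 + 54)/67) = -96444 - (-9 - 9/67*3) = -96444 - (-9 - 27/67) = -96444 - 1*(-630/67) = -96444 + 630/67 = -6461118/67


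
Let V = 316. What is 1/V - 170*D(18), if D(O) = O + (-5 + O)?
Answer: -1665319/316 ≈ -5270.0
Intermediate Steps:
D(O) = -5 + 2*O
1/V - 170*D(18) = 1/316 - 170*(-5 + 2*18) = 1/316 - 170*(-5 + 36) = 1/316 - 170*31 = 1/316 - 5270 = -1665319/316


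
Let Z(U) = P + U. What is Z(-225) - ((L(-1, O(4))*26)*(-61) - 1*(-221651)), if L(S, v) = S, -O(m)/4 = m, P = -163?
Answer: -223625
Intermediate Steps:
O(m) = -4*m
Z(U) = -163 + U
Z(-225) - ((L(-1, O(4))*26)*(-61) - 1*(-221651)) = (-163 - 225) - (-1*26*(-61) - 1*(-221651)) = -388 - (-26*(-61) + 221651) = -388 - (1586 + 221651) = -388 - 1*223237 = -388 - 223237 = -223625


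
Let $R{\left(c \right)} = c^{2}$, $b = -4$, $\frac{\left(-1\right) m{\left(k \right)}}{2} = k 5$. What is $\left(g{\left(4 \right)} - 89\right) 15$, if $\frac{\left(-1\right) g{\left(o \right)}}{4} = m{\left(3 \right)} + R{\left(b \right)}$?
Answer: $-495$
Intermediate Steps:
$m{\left(k \right)} = - 10 k$ ($m{\left(k \right)} = - 2 k 5 = - 2 \cdot 5 k = - 10 k$)
$g{\left(o \right)} = 56$ ($g{\left(o \right)} = - 4 \left(\left(-10\right) 3 + \left(-4\right)^{2}\right) = - 4 \left(-30 + 16\right) = \left(-4\right) \left(-14\right) = 56$)
$\left(g{\left(4 \right)} - 89\right) 15 = \left(56 - 89\right) 15 = \left(-33\right) 15 = -495$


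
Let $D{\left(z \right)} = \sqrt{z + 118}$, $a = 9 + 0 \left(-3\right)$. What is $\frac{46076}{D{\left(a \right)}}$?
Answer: $\frac{46076 \sqrt{127}}{127} \approx 4088.6$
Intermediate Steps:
$a = 9$ ($a = 9 + 0 = 9$)
$D{\left(z \right)} = \sqrt{118 + z}$
$\frac{46076}{D{\left(a \right)}} = \frac{46076}{\sqrt{118 + 9}} = \frac{46076}{\sqrt{127}} = 46076 \frac{\sqrt{127}}{127} = \frac{46076 \sqrt{127}}{127}$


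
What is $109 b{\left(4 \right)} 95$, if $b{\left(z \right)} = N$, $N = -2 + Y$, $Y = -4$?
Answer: $-62130$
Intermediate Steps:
$N = -6$ ($N = -2 - 4 = -6$)
$b{\left(z \right)} = -6$
$109 b{\left(4 \right)} 95 = 109 \left(-6\right) 95 = \left(-654\right) 95 = -62130$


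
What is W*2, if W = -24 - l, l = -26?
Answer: 4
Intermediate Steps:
W = 2 (W = -24 - 1*(-26) = -24 + 26 = 2)
W*2 = 2*2 = 4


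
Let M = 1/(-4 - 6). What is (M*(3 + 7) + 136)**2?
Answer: 18225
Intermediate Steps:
M = -1/10 (M = 1/(-10) = -1/10 ≈ -0.10000)
(M*(3 + 7) + 136)**2 = (-(3 + 7)/10 + 136)**2 = (-1/10*10 + 136)**2 = (-1 + 136)**2 = 135**2 = 18225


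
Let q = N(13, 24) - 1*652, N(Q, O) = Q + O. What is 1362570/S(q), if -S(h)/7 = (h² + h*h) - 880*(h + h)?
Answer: -45419/429065 ≈ -0.10586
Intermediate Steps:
N(Q, O) = O + Q
q = -615 (q = (24 + 13) - 1*652 = 37 - 652 = -615)
S(h) = -14*h² + 12320*h (S(h) = -7*((h² + h*h) - 880*(h + h)) = -7*((h² + h²) - 1760*h) = -7*(2*h² - 1760*h) = -7*(-1760*h + 2*h²) = -14*h² + 12320*h)
1362570/S(q) = 1362570/((14*(-615)*(880 - 1*(-615)))) = 1362570/((14*(-615)*(880 + 615))) = 1362570/((14*(-615)*1495)) = 1362570/(-12871950) = 1362570*(-1/12871950) = -45419/429065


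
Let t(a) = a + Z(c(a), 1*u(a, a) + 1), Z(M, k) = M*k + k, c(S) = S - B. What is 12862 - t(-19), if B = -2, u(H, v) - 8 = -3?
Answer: 12977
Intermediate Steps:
u(H, v) = 5 (u(H, v) = 8 - 3 = 5)
c(S) = 2 + S (c(S) = S - 1*(-2) = S + 2 = 2 + S)
Z(M, k) = k + M*k
t(a) = 18 + 7*a (t(a) = a + (1*5 + 1)*(1 + (2 + a)) = a + (5 + 1)*(3 + a) = a + 6*(3 + a) = a + (18 + 6*a) = 18 + 7*a)
12862 - t(-19) = 12862 - (18 + 7*(-19)) = 12862 - (18 - 133) = 12862 - 1*(-115) = 12862 + 115 = 12977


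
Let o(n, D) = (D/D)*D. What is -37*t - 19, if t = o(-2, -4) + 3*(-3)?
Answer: 462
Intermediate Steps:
o(n, D) = D (o(n, D) = 1*D = D)
t = -13 (t = -4 + 3*(-3) = -4 - 9 = -13)
-37*t - 19 = -37*(-13) - 19 = 481 - 19 = 462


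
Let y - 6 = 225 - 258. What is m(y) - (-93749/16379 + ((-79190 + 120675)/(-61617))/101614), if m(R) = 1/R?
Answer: 5248611149743759/922962358769418 ≈ 5.6867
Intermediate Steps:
y = -27 (y = 6 + (225 - 258) = 6 - 33 = -27)
m(y) - (-93749/16379 + ((-79190 + 120675)/(-61617))/101614) = 1/(-27) - (-93749/16379 + ((-79190 + 120675)/(-61617))/101614) = -1/27 - (-93749*1/16379 + (41485*(-1/61617))*(1/101614)) = -1/27 - (-93749/16379 - 41485/61617*1/101614) = -1/27 - (-93749/16379 - 41485/6261149838) = -1/27 - 1*(-586977215645477/102551373196602) = -1/27 + 586977215645477/102551373196602 = 5248611149743759/922962358769418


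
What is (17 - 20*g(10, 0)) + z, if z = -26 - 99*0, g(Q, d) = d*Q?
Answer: -9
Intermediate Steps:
g(Q, d) = Q*d
z = -26 (z = -26 + 0 = -26)
(17 - 20*g(10, 0)) + z = (17 - 200*0) - 26 = (17 - 20*0) - 26 = (17 + 0) - 26 = 17 - 26 = -9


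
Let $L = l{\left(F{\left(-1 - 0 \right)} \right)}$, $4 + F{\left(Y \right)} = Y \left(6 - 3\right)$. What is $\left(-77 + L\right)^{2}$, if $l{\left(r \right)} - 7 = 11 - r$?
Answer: $2704$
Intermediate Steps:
$F{\left(Y \right)} = -4 + 3 Y$ ($F{\left(Y \right)} = -4 + Y \left(6 - 3\right) = -4 + Y 3 = -4 + 3 Y$)
$l{\left(r \right)} = 18 - r$ ($l{\left(r \right)} = 7 - \left(-11 + r\right) = 18 - r$)
$L = 25$ ($L = 18 - \left(-4 + 3 \left(-1 - 0\right)\right) = 18 - \left(-4 + 3 \left(-1 + 0\right)\right) = 18 - \left(-4 + 3 \left(-1\right)\right) = 18 - \left(-4 - 3\right) = 18 - -7 = 18 + 7 = 25$)
$\left(-77 + L\right)^{2} = \left(-77 + 25\right)^{2} = \left(-52\right)^{2} = 2704$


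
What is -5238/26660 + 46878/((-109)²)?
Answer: 593767401/158373730 ≈ 3.7492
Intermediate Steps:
-5238/26660 + 46878/((-109)²) = -5238*1/26660 + 46878/11881 = -2619/13330 + 46878*(1/11881) = -2619/13330 + 46878/11881 = 593767401/158373730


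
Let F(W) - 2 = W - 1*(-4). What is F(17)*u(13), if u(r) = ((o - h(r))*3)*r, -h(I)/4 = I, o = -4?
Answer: 43056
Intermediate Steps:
h(I) = -4*I
F(W) = 6 + W (F(W) = 2 + (W - 1*(-4)) = 2 + (W + 4) = 2 + (4 + W) = 6 + W)
u(r) = r*(-12 + 12*r) (u(r) = ((-4 - (-4)*r)*3)*r = ((-4 + 4*r)*3)*r = (-12 + 12*r)*r = r*(-12 + 12*r))
F(17)*u(13) = (6 + 17)*(12*13*(-1 + 13)) = 23*(12*13*12) = 23*1872 = 43056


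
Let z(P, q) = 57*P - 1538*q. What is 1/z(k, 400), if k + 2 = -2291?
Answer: -1/745901 ≈ -1.3407e-6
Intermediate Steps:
k = -2293 (k = -2 - 2291 = -2293)
z(P, q) = -1538*q + 57*P
1/z(k, 400) = 1/(-1538*400 + 57*(-2293)) = 1/(-615200 - 130701) = 1/(-745901) = -1/745901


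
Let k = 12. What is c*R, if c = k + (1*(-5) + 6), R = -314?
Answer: -4082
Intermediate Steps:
c = 13 (c = 12 + (1*(-5) + 6) = 12 + (-5 + 6) = 12 + 1 = 13)
c*R = 13*(-314) = -4082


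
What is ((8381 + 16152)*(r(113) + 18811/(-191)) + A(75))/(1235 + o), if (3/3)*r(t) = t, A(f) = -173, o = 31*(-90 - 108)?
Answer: -67972433/936473 ≈ -72.583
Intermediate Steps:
o = -6138 (o = 31*(-198) = -6138)
r(t) = t
((8381 + 16152)*(r(113) + 18811/(-191)) + A(75))/(1235 + o) = ((8381 + 16152)*(113 + 18811/(-191)) - 173)/(1235 - 6138) = (24533*(113 + 18811*(-1/191)) - 173)/(-4903) = (24533*(113 - 18811/191) - 173)*(-1/4903) = (24533*(2772/191) - 173)*(-1/4903) = (68005476/191 - 173)*(-1/4903) = (67972433/191)*(-1/4903) = -67972433/936473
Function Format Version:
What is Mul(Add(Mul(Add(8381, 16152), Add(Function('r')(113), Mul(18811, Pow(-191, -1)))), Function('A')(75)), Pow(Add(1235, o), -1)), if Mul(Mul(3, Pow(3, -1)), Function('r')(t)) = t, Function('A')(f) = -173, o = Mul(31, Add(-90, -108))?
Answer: Rational(-67972433, 936473) ≈ -72.583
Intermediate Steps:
o = -6138 (o = Mul(31, -198) = -6138)
Function('r')(t) = t
Mul(Add(Mul(Add(8381, 16152), Add(Function('r')(113), Mul(18811, Pow(-191, -1)))), Function('A')(75)), Pow(Add(1235, o), -1)) = Mul(Add(Mul(Add(8381, 16152), Add(113, Mul(18811, Pow(-191, -1)))), -173), Pow(Add(1235, -6138), -1)) = Mul(Add(Mul(24533, Add(113, Mul(18811, Rational(-1, 191)))), -173), Pow(-4903, -1)) = Mul(Add(Mul(24533, Add(113, Rational(-18811, 191))), -173), Rational(-1, 4903)) = Mul(Add(Mul(24533, Rational(2772, 191)), -173), Rational(-1, 4903)) = Mul(Add(Rational(68005476, 191), -173), Rational(-1, 4903)) = Mul(Rational(67972433, 191), Rational(-1, 4903)) = Rational(-67972433, 936473)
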